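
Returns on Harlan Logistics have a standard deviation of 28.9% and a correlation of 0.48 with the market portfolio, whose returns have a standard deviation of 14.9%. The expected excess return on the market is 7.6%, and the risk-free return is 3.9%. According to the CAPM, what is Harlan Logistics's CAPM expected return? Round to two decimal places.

10.98%

β = ρ × σ_i / σ_m = 0.48 × 28.9% / 14.9% = 0.9310
E(R) = 3.9% + 0.9310 × 7.6% = 10.98%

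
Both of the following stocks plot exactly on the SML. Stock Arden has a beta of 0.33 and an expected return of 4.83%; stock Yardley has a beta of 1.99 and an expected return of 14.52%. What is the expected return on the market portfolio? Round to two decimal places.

8.74%

Both satisfy E(R) = R_f + β·MRP, so the slope of the SML is
MRP = (14.52% − 4.83%) / (1.99 − 0.33) = 9.69% / 1.66 = 5.8373%
R_f = E(R_Arden) − β_Arden·MRP = 4.83% − 0.33 × 5.8373% = 2.9037%
E(R_m) = R_f + MRP = 2.9037% + 5.8373% = 8.74%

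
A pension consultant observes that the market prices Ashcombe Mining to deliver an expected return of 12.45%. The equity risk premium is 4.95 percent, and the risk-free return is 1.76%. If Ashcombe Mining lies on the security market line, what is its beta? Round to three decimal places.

2.160

β = (E(R) − R_f) / MRP = (12.45% − 1.76%) / 4.95% = 10.69% / 4.95% = 2.160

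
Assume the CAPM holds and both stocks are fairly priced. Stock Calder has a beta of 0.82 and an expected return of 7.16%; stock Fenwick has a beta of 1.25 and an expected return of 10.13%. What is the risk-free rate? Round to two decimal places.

1.50%

Both satisfy E(R) = R_f + β·MRP, so the slope of the SML is
MRP = (10.13% − 7.16%) / (1.25 − 0.82) = 2.97% / 0.43 = 6.9070%
R_f = E(R_Calder) − β_Calder·MRP = 7.16% − 0.82 × 6.9070% = 1.4963%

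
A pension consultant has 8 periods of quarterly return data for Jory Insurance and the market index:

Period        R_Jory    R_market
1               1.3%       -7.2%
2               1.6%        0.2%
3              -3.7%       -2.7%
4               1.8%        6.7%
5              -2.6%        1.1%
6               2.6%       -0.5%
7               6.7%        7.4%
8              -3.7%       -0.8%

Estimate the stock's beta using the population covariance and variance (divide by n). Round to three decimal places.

Mean R_i = (1.3 + 1.6 − 3.7 + 1.8 − 2.6 + 2.6 + 6.7 − 3.7) / 8 = 0.5000%
Mean R_m = (-7.2 + 0.2 − 2.7 + 6.7 + 1.1 − 0.5 + 7.4 − 0.8) / 8 = 0.5250%
Σ(R_i − R̄_i)(R_m − R̄_m) = 59.2900  ⇒  Cov = 59.2900 / 8 = 7.4113
Σ(R_m − R̄_m)² = 158.7150  ⇒  Var(R_m) = 158.7150 / 8 = 19.8394
β = Cov / Var(R_m) = 7.4113 / 19.8394 = 0.3736

0.374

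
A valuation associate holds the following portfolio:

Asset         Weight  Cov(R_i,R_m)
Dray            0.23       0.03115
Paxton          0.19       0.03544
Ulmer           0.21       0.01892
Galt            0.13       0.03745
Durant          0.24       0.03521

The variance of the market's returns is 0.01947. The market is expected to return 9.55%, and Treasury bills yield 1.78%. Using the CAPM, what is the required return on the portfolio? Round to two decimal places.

β_Dray = 0.03115 / 0.01947 = 1.5999
β_Paxton = 0.03544 / 0.01947 = 1.8202
β_Ulmer = 0.01892 / 0.01947 = 0.9718
β_Galt = 0.03745 / 0.01947 = 1.9235
β_Durant = 0.03521 / 0.01947 = 1.8084
β_P = Σ w_i β_i = 0.23×1.5999 + 0.19×1.8202 + 0.21×0.9718 + 0.13×1.9235 + 0.24×1.8084 = 1.6020
MRP = 9.55% − 1.78% = 7.77%
E(R_P) = R_f + β_P × MRP = 1.78% + 1.6020 × 7.77% = 14.23%

14.23%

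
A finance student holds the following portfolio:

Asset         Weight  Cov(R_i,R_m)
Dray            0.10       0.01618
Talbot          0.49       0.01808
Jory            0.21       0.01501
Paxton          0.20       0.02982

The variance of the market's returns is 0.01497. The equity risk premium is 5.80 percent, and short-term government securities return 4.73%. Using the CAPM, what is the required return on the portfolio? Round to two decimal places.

β_Dray = 0.01618 / 0.01497 = 1.0808
β_Talbot = 0.01808 / 0.01497 = 1.2077
β_Jory = 0.01501 / 0.01497 = 1.0027
β_Paxton = 0.02982 / 0.01497 = 1.9920
β_P = Σ w_i β_i = 0.10×1.0808 + 0.49×1.2077 + 0.21×1.0027 + 0.20×1.9920 = 1.3088
E(R_P) = R_f + β_P × MRP = 4.73% + 1.3088 × 5.80% = 12.32%

12.32%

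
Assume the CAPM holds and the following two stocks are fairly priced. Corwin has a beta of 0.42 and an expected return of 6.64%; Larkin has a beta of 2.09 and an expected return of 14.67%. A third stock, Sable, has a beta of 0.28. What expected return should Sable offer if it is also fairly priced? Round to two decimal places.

MRP (SML slope) = (14.67% − 6.64%) / (2.09 − 0.42) = 8.03% / 1.67 = 4.8084%
R_f (intercept) = 6.64% − 0.42 × 4.8084% = 4.6205%
E(R_Sable) = R_f + β × MRP = 4.6205% + 0.28 × 4.8084% = 5.97%

5.97%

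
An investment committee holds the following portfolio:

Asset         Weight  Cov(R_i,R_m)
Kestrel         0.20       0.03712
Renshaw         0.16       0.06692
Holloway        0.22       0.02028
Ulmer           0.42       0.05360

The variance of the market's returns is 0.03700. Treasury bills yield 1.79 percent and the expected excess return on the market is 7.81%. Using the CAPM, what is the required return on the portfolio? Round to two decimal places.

β_Kestrel = 0.03712 / 0.03700 = 1.0032
β_Renshaw = 0.06692 / 0.03700 = 1.8086
β_Holloway = 0.02028 / 0.03700 = 0.5481
β_Ulmer = 0.05360 / 0.03700 = 1.4486
β_P = Σ w_i β_i = 0.20×1.0032 + 0.16×1.8086 + 0.22×0.5481 + 0.42×1.4486 = 1.2190
E(R_P) = R_f + β_P × MRP = 1.79% + 1.2190 × 7.81% = 11.31%

11.31%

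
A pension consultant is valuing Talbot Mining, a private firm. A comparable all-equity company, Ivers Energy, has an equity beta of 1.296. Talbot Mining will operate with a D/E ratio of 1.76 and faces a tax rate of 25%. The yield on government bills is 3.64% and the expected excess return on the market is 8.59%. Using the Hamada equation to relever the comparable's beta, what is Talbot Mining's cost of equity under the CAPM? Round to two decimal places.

β_L = β_U × [1 + (1 − t)(D/E)] = 1.296 × [1 + (1 − 0.25) × 1.76]
    = 1.296 × [1 + 0.75 × 1.76] = 1.296 × 2.3200 = 3.0067
E(R) = R_f + β_L × MRP = 3.64% + 3.0067 × 8.59% = 29.47%

29.47%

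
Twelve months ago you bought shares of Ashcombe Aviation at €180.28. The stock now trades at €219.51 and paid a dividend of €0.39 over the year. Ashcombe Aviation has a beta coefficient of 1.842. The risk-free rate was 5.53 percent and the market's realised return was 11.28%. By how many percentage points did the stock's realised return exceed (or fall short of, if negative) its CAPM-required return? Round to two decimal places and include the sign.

+5.86%

Realised HPR = (P1 + D1 − P0) / P0 = (219.51 + 0.39 − 180.28) / 180.28 = 39.62 / 180.28 = 21.9769%
MRP = 11.28% − 5.53% = 5.75%
CAPM required = R_f + β·MRP = 5.53% + 1.842 × 5.75% = 16.12150%
α = realised − required = 21.9769% − 16.12150% = +5.86%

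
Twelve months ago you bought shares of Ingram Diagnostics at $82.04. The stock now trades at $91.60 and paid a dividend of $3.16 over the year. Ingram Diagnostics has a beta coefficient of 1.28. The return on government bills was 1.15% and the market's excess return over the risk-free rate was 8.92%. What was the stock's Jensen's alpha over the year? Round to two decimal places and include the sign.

+2.94%

Realised HPR = (P1 + D1 − P0) / P0 = (91.60 + 3.16 − 82.04) / 82.04 = 12.72 / 82.04 = 15.5046%
CAPM required = R_f + β·MRP = 1.15% + 1.28 × 8.92% = 12.5676%
α = realised − required = 15.5046% − 12.5676% = +2.94%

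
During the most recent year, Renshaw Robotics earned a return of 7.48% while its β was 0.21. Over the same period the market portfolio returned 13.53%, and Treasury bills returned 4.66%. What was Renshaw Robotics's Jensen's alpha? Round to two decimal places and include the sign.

Market excess return = 13.53% − 4.66% = 8.87%
CAPM benchmark = R_f + β(R_m − R_f) = 4.66% + 0.21 × 8.87% = 6.5227%
α = actual − benchmark = 7.48% − 6.5227% = +0.96%

+0.96%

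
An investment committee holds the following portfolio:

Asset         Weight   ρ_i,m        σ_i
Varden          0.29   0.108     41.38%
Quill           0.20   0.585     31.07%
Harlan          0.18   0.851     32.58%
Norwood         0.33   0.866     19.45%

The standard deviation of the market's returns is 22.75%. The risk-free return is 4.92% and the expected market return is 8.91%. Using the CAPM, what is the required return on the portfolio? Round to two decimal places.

β_Varden = 0.108 × 41.38% / 22.75% = 0.1964
β_Quill = 0.585 × 31.07% / 22.75% = 0.7989
β_Harlan = 0.851 × 32.58% / 22.75% = 1.2187
β_Norwood = 0.866 × 19.45% / 22.75% = 0.7404
β_P = Σ w_i β_i = 0.29×0.1964 + 0.20×0.7989 + 0.18×1.2187 + 0.33×0.7404 = 0.6804
MRP = 8.91% − 4.92% = 3.99%
E(R_P) = R_f + β_P × MRP = 4.92% + 0.6804 × 3.99% = 7.63%

7.63%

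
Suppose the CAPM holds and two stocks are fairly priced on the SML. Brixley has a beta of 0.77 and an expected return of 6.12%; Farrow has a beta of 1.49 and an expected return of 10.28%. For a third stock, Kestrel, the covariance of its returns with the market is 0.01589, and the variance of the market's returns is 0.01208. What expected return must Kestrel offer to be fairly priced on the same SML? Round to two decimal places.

MRP = (10.28% − 6.12%) / (1.49 − 0.77) = 5.7778%
R_f = 6.12% − 0.77 × 5.7778% = 1.6711%
β_Kestrel = Cov / Var(R_m) = 0.01589 / 0.01208 = 1.3154
E(R_Kestrel) = R_f + β × MRP = 1.6711% + 1.3154 × 5.7778% = 9.27%

9.27%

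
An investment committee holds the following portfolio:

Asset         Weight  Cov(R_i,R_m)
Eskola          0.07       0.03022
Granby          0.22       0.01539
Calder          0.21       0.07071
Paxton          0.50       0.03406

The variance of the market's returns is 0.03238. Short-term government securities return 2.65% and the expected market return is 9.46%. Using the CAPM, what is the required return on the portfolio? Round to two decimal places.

β_Eskola = 0.03022 / 0.03238 = 0.9333
β_Granby = 0.01539 / 0.03238 = 0.4753
β_Calder = 0.07071 / 0.03238 = 2.1838
β_Paxton = 0.03406 / 0.03238 = 1.0519
β_P = Σ w_i β_i = 0.07×0.9333 + 0.22×0.4753 + 0.21×2.1838 + 0.50×1.0519 = 1.1544
MRP = 9.46% − 2.65% = 6.81%
E(R_P) = R_f + β_P × MRP = 2.65% + 1.1544 × 6.81% = 10.51%

10.51%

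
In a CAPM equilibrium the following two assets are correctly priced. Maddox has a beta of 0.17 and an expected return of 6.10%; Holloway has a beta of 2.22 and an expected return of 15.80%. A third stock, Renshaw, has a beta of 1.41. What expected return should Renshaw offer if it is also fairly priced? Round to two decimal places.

MRP (SML slope) = (15.80% − 6.10%) / (2.22 − 0.17) = 9.70% / 2.05 = 4.7317%
R_f (intercept) = 6.10% − 0.17 × 4.7317% = 5.2956%
E(R_Renshaw) = R_f + β × MRP = 5.2956% + 1.41 × 4.7317% = 11.97%

11.97%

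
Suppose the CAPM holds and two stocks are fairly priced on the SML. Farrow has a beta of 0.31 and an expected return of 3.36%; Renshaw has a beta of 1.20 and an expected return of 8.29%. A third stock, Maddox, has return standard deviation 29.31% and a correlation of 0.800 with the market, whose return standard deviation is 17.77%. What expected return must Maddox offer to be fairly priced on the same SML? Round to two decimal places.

8.95%

MRP = (8.29% − 3.36%) / (1.20 − 0.31) = 5.5393%
R_f = 3.36% − 0.31 × 5.5393% = 1.6428%
β_Maddox = ρ·σ_i/σ_m = 0.800 × 29.31 / 17.77 = 1.3195
E(R_Maddox) = R_f + β × MRP = 1.6428% + 1.3195 × 5.5393% = 8.95%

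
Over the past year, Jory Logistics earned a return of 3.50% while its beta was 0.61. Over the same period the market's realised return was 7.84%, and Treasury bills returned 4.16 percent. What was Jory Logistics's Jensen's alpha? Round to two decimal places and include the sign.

-2.90%

Market excess return = 7.84% − 4.16% = 3.68%
CAPM benchmark = R_f + β(R_m − R_f) = 4.16% + 0.61 × 3.68% = 6.4048%
α = actual − benchmark = 3.50% − 6.4048% = -2.90%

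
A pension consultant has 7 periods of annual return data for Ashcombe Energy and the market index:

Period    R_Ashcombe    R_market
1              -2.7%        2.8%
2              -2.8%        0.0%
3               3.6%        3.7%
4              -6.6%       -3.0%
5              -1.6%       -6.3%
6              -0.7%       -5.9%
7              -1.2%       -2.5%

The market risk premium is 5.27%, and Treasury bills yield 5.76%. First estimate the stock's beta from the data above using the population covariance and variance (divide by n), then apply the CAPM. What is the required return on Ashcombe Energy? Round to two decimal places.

Mean R_i = (-2.7 − 2.8 + 3.6 − 6.6 − 1.6 − 0.7 − 1.2) / 7 = -1.7143%
Mean R_m = (2.8 + 0.0 + 3.7 − 3.0 − 6.3 − 5.9 − 2.5) / 7 = -1.6000%
Σ(R_i − R̄_i)(R_m − R̄_m) = 23.5700  ⇒  Cov = 23.5700 / 7 = 3.3671
Σ(R_m − R̄_m)² = 93.3600  ⇒  Var(R_m) = 93.3600 / 7 = 13.3371
β = Cov / Var(R_m) = 3.3671 / 13.3371 = 0.2525
E(R) = R_f + β × MRP = 5.76% + 0.2525 × 5.27% = 7.09%

7.09%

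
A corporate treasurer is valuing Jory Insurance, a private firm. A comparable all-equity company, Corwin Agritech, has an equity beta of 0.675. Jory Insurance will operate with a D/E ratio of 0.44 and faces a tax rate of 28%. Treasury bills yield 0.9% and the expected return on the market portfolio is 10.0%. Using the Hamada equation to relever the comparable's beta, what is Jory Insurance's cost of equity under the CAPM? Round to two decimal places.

β_L = β_U × [1 + (1 − t)(D/E)] = 0.675 × [1 + (1 − 0.28) × 0.44]
    = 0.675 × [1 + 0.72 × 0.44] = 0.675 × 1.3168 = 0.8888
MRP = 10.0% − 0.9% = 9.10%
E(R) = R_f + β_L × MRP = 0.9% + 0.8888 × 9.1% = 8.99%

8.99%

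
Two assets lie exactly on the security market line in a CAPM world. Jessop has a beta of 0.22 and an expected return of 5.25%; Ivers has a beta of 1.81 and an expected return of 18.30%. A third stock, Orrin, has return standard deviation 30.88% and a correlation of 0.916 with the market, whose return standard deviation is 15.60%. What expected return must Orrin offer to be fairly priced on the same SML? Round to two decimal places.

MRP = (18.30% − 5.25%) / (1.81 − 0.22) = 8.2075%
R_f = 5.25% − 0.22 × 8.2075% = 3.4444%
β_Orrin = ρ·σ_i/σ_m = 0.916 × 30.88 / 15.60 = 1.8132
E(R_Orrin) = R_f + β × MRP = 3.4444% + 1.8132 × 8.2075% = 18.33%

18.33%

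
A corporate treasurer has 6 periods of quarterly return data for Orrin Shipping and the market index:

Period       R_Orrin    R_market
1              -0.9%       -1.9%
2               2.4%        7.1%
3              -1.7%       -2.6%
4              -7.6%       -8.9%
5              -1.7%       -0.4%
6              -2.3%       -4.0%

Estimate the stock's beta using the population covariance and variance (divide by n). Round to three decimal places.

Mean R_i = (-0.9 + 2.4 − 1.7 − 7.6 − 1.7 − 2.3) / 6 = -1.9667%
Mean R_m = (-1.9 + 7.1 − 2.6 − 8.9 − 0.4 − 4.0) / 6 = -1.7833%
Σ(R_i − R̄_i)(R_m − R̄_m) = 79.6467  ⇒  Cov = 79.6467 / 6 = 13.2745
Σ(R_m − R̄_m)² = 137.0683  ⇒  Var(R_m) = 137.0683 / 6 = 22.8447
β = Cov / Var(R_m) = 13.2745 / 22.8447 = 0.5811

0.581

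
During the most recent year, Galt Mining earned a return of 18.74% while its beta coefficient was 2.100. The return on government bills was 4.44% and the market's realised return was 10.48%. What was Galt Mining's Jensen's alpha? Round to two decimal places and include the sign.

Market excess return = 10.48% − 4.44% = 6.04%
CAPM benchmark = R_f + β(R_m − R_f) = 4.44% + 2.100 × 6.04% = 17.12400%
α = actual − benchmark = 18.74% − 17.12400% = +1.62%

+1.62%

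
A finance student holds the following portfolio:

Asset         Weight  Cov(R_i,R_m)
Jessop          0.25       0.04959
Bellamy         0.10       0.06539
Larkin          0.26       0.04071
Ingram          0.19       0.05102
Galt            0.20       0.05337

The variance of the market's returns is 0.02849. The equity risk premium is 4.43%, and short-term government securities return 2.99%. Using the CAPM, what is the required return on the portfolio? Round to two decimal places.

β_Jessop = 0.04959 / 0.02849 = 1.7406
β_Bellamy = 0.06539 / 0.02849 = 2.2952
β_Larkin = 0.04071 / 0.02849 = 1.4289
β_Ingram = 0.05102 / 0.02849 = 1.7908
β_Galt = 0.05337 / 0.02849 = 1.8733
β_P = Σ w_i β_i = 0.25×1.7406 + 0.10×2.2952 + 0.26×1.4289 + 0.19×1.7908 + 0.20×1.8733 = 1.7511
E(R_P) = R_f + β_P × MRP = 2.99% + 1.7511 × 4.43% = 10.75%

10.75%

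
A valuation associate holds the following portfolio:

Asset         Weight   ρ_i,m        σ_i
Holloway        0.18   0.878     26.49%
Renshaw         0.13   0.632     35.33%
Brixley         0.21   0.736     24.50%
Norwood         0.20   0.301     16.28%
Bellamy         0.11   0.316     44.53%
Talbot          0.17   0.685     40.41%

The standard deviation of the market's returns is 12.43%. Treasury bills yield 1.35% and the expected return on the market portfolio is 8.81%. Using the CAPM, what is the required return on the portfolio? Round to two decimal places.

12.22%

β_Holloway = 0.878 × 26.49% / 12.43% = 1.8711
β_Renshaw = 0.632 × 35.33% / 12.43% = 1.7963
β_Brixley = 0.736 × 24.50% / 12.43% = 1.4507
β_Norwood = 0.301 × 16.28% / 12.43% = 0.3942
β_Bellamy = 0.316 × 44.53% / 12.43% = 1.1321
β_Talbot = 0.685 × 40.41% / 12.43% = 2.2269
β_P = Σ w_i β_i = 0.18×1.8711 + 0.13×1.7963 + 0.21×1.4507 + 0.20×0.3942 + 0.11×1.1321 + 0.17×2.2269 = 1.4569
MRP = 8.81% − 1.35% = 7.46%
E(R_P) = R_f + β_P × MRP = 1.35% + 1.4569 × 7.46% = 12.22%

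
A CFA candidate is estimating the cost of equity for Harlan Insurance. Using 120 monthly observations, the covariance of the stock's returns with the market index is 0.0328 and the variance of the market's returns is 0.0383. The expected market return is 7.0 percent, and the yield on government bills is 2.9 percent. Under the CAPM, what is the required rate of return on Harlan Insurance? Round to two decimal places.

β = Cov(R_i, R_m) / Var(R_m) = 0.0328 / 0.0383 = 0.8564
MRP = 7.0% − 2.9% = 4.10%
E(R) = R_f + β × MRP = 2.9% + 0.8564 × 4.1% = 6.41%

6.41%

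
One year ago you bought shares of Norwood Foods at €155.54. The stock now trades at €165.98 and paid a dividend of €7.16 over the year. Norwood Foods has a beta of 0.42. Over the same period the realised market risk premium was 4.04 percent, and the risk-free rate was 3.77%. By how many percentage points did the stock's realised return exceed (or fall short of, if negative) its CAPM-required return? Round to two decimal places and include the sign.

Realised HPR = (P1 + D1 − P0) / P0 = (165.98 + 7.16 − 155.54) / 155.54 = 17.60 / 155.54 = 11.3154%
CAPM required = R_f + β·MRP = 3.77% + 0.42 × 4.04% = 5.4668%
α = realised − required = 11.3154% − 5.4668% = +5.85%

+5.85%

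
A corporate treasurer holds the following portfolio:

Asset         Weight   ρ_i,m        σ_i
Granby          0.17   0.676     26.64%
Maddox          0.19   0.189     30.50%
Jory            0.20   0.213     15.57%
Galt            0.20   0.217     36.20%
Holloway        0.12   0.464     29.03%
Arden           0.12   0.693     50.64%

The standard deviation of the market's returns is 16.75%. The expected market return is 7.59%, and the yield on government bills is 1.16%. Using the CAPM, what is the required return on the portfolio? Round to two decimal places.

β_Granby = 0.676 × 26.64% / 16.75% = 1.0751
β_Maddox = 0.189 × 30.50% / 16.75% = 0.3441
β_Jory = 0.213 × 15.57% / 16.75% = 0.1980
β_Galt = 0.217 × 36.20% / 16.75% = 0.4690
β_Holloway = 0.464 × 29.03% / 16.75% = 0.8042
β_Arden = 0.693 × 50.64% / 16.75% = 2.0951
β_P = Σ w_i β_i = 0.17×1.0751 + 0.19×0.3441 + 0.20×0.1980 + 0.20×0.4690 + 0.12×0.8042 + 0.12×2.0951 = 0.7295
MRP = 7.59% − 1.16% = 6.43%
E(R_P) = R_f + β_P × MRP = 1.16% + 0.7295 × 6.43% = 5.85%

5.85%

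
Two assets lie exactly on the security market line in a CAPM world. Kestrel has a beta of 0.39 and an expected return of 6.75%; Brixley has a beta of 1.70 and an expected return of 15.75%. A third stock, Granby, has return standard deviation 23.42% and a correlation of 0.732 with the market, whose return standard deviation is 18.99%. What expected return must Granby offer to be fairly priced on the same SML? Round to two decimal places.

10.27%

MRP = (15.75% − 6.75%) / (1.70 − 0.39) = 6.8702%
R_f = 6.75% − 0.39 × 6.8702% = 4.0706%
β_Granby = ρ·σ_i/σ_m = 0.732 × 23.42 / 18.99 = 0.9028
E(R_Granby) = R_f + β × MRP = 4.0706% + 0.9028 × 6.8702% = 10.27%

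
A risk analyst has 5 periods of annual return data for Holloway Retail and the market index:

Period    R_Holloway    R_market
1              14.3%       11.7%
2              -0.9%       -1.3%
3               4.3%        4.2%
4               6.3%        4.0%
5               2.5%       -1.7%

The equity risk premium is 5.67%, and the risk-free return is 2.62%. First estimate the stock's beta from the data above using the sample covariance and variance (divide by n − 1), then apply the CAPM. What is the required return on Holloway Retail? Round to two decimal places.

Mean R_i = (14.3 − 0.9 + 4.3 + 6.3 + 2.5) / 5 = 5.3000%
Mean R_m = (11.7 − 1.3 + 4.2 + 4.0 − 1.7) / 5 = 3.3800%
Σ(R_i − R̄_i)(R_m − R̄_m) = 117.9200  ⇒  Cov = 117.9200 / 4 = 29.4800
Σ(R_m − R̄_m)² = 117.9880  ⇒  Var(R_m) = 117.9880 / 4 = 29.4970
β = Cov / Var(R_m) = 29.4800 / 29.4970 = 0.9994
E(R) = R_f + β × MRP = 2.62% + 0.9994 × 5.67% = 8.29%

8.29%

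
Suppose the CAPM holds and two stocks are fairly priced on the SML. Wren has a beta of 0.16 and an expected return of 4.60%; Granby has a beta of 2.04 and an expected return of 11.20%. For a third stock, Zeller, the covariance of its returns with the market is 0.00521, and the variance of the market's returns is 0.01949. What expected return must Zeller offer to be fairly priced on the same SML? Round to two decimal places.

4.98%

MRP = (11.20% − 4.60%) / (2.04 − 0.16) = 3.5106%
R_f = 4.60% − 0.16 × 3.5106% = 4.0383%
β_Zeller = Cov / Var(R_m) = 0.00521 / 0.01949 = 0.2673
E(R_Zeller) = R_f + β × MRP = 4.0383% + 0.2673 × 3.5106% = 4.98%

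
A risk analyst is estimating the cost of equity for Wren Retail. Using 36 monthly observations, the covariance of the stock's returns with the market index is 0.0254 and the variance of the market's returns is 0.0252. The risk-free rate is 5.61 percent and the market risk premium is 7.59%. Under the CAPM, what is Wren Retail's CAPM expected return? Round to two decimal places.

13.26%

β = Cov(R_i, R_m) / Var(R_m) = 0.0254 / 0.0252 = 1.0079
E(R) = R_f + β × MRP = 5.61% + 1.0079 × 7.59% = 13.26%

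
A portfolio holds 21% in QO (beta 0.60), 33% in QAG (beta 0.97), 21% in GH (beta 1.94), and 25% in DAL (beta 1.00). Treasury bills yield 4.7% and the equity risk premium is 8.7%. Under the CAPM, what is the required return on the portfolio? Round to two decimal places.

14.30%

β_P = Σ w_i β_i = 0.21×0.60 + 0.33×0.97 + 0.21×1.94 + 0.25×1.00 = 1.1035
E(R_P) = R_f + β_P × MRP = 4.7% + 1.1035 × 8.7% = 14.30%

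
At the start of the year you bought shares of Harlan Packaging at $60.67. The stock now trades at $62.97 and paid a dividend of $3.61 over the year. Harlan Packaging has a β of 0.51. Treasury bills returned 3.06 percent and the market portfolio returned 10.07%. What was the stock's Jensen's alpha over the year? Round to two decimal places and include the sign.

+3.11%

Realised HPR = (P1 + D1 − P0) / P0 = (62.97 + 3.61 − 60.67) / 60.67 = 5.91 / 60.67 = 9.7412%
MRP = 10.07% − 3.06% = 7.01%
CAPM required = R_f + β·MRP = 3.06% + 0.51 × 7.01% = 6.6351%
α = realised − required = 9.7412% − 6.6351% = +3.11%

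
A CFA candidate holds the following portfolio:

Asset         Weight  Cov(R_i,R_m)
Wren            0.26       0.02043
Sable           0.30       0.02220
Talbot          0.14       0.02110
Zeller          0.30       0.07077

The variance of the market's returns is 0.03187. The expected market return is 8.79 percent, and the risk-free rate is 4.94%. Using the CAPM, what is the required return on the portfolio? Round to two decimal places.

β_Wren = 0.02043 / 0.03187 = 0.6410
β_Sable = 0.02220 / 0.03187 = 0.6966
β_Talbot = 0.02110 / 0.03187 = 0.6621
β_Zeller = 0.07077 / 0.03187 = 2.2206
β_P = Σ w_i β_i = 0.26×0.6410 + 0.30×0.6966 + 0.14×0.6621 + 0.30×2.2206 = 1.1345
MRP = 8.79% − 4.94% = 3.85%
E(R_P) = R_f + β_P × MRP = 4.94% + 1.1345 × 3.85% = 9.31%

9.31%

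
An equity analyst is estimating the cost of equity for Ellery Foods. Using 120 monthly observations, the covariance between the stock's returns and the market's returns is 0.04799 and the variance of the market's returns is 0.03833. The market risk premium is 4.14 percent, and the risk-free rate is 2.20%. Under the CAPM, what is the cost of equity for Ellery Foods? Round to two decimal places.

β = Cov(R_i, R_m) / Var(R_m) = 0.04799 / 0.03833 = 1.2520
E(R) = R_f + β × MRP = 2.20% + 1.2520 × 4.14% = 7.38%

7.38%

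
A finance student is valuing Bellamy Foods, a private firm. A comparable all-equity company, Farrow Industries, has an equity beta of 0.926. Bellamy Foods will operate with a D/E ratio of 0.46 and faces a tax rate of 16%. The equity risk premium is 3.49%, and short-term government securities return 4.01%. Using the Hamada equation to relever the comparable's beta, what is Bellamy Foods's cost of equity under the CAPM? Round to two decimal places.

8.49%

β_L = β_U × [1 + (1 − t)(D/E)] = 0.926 × [1 + (1 − 0.16) × 0.46]
    = 0.926 × [1 + 0.84 × 0.46] = 0.926 × 1.3864 = 1.2838
E(R) = R_f + β_L × MRP = 4.01% + 1.2838 × 3.49% = 8.49%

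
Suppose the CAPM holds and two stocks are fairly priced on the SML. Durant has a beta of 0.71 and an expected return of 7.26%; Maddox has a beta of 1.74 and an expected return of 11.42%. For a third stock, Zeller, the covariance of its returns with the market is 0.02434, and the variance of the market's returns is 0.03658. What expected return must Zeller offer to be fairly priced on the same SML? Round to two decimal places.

MRP = (11.42% − 7.26%) / (1.74 − 0.71) = 4.0388%
R_f = 7.26% − 0.71 × 4.0388% = 4.3925%
β_Zeller = Cov / Var(R_m) = 0.02434 / 0.03658 = 0.6654
E(R_Zeller) = R_f + β × MRP = 4.3925% + 0.6654 × 4.0388% = 7.08%

7.08%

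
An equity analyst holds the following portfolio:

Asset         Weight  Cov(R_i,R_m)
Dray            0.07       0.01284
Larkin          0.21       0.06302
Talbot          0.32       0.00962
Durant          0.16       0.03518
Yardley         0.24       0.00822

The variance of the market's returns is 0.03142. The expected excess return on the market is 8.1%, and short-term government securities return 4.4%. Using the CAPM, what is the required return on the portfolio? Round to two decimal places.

10.80%

β_Dray = 0.01284 / 0.03142 = 0.4087
β_Larkin = 0.06302 / 0.03142 = 2.0057
β_Talbot = 0.00962 / 0.03142 = 0.3062
β_Durant = 0.03518 / 0.03142 = 1.1197
β_Yardley = 0.00822 / 0.03142 = 0.2616
β_P = Σ w_i β_i = 0.07×0.4087 + 0.21×2.0057 + 0.32×0.3062 + 0.16×1.1197 + 0.24×0.2616 = 0.7897
E(R_P) = R_f + β_P × MRP = 4.4% + 0.7897 × 8.1% = 10.80%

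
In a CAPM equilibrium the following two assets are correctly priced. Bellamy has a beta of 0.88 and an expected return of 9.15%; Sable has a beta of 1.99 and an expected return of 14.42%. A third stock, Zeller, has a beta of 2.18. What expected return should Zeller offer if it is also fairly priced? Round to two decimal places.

MRP (SML slope) = (14.42% − 9.15%) / (1.99 − 0.88) = 5.27% / 1.11 = 4.7477%
R_f (intercept) = 9.15% − 0.88 × 4.7477% = 4.9720%
E(R_Zeller) = R_f + β × MRP = 4.9720% + 2.18 × 4.7477% = 15.32%

15.32%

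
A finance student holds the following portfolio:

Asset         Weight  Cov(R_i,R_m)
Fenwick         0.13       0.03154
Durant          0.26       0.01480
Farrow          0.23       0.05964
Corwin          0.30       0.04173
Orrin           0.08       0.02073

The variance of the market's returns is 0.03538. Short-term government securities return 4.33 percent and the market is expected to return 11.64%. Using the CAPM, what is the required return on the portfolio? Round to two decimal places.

11.74%

β_Fenwick = 0.03154 / 0.03538 = 0.8915
β_Durant = 0.01480 / 0.03538 = 0.4183
β_Farrow = 0.05964 / 0.03538 = 1.6857
β_Corwin = 0.04173 / 0.03538 = 1.1795
β_Orrin = 0.02073 / 0.03538 = 0.5859
β_P = Σ w_i β_i = 0.13×0.8915 + 0.26×0.4183 + 0.23×1.6857 + 0.30×1.1795 + 0.08×0.5859 = 1.0131
MRP = 11.64% − 4.33% = 7.31%
E(R_P) = R_f + β_P × MRP = 4.33% + 1.0131 × 7.31% = 11.74%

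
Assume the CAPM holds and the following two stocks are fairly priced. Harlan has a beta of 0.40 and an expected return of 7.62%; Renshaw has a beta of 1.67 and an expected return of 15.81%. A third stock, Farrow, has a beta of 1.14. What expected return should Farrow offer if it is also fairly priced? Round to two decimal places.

MRP (SML slope) = (15.81% − 7.62%) / (1.67 − 0.40) = 8.19% / 1.27 = 6.4488%
R_f (intercept) = 7.62% − 0.40 × 6.4488% = 5.0405%
E(R_Farrow) = R_f + β × MRP = 5.0405% + 1.14 × 6.4488% = 12.39%

12.39%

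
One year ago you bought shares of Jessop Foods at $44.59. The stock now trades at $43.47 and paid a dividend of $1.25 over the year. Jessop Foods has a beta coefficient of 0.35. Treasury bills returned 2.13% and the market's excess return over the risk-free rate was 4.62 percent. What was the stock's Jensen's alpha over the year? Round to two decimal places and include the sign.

-3.46%

Realised HPR = (P1 + D1 − P0) / P0 = (43.47 + 1.25 − 44.59) / 44.59 = 0.13 / 44.59 = 0.2915%
CAPM required = R_f + β·MRP = 2.13% + 0.35 × 4.62% = 3.7470%
α = realised − required = 0.2915% − 3.7470% = -3.46%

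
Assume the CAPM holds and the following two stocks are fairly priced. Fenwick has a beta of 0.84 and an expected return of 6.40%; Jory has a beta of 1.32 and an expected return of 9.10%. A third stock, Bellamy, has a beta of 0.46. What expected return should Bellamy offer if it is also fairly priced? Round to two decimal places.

MRP (SML slope) = (9.10% − 6.40%) / (1.32 − 0.84) = 2.70% / 0.48 = 5.6250%
R_f (intercept) = 6.40% − 0.84 × 5.6250% = 1.6750%
E(R_Bellamy) = R_f + β × MRP = 1.6750% + 0.46 × 5.6250% = 4.26%

4.26%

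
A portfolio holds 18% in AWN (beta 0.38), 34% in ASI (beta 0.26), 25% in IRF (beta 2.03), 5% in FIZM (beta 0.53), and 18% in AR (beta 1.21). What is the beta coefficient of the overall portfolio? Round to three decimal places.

0.909

β_P = Σ w_i β_i = 0.18×0.38 + 0.34×0.26 + 0.25×2.03 + 0.05×0.53 + 0.18×1.21 = 0.9086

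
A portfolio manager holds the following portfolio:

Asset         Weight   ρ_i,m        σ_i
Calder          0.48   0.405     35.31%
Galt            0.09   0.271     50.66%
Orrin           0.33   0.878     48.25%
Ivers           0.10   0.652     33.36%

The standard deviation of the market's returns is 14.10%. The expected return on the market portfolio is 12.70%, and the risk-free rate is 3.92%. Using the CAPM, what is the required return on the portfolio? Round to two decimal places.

19.02%

β_Calder = 0.405 × 35.31% / 14.10% = 1.0142
β_Galt = 0.271 × 50.66% / 14.10% = 0.9737
β_Orrin = 0.878 × 48.25% / 14.10% = 3.0045
β_Ivers = 0.652 × 33.36% / 14.10% = 1.5426
β_P = Σ w_i β_i = 0.48×1.0142 + 0.09×0.9737 + 0.33×3.0045 + 0.10×1.5426 = 1.7202
MRP = 12.70% − 3.92% = 8.78%
E(R_P) = R_f + β_P × MRP = 3.92% + 1.7202 × 8.78% = 19.02%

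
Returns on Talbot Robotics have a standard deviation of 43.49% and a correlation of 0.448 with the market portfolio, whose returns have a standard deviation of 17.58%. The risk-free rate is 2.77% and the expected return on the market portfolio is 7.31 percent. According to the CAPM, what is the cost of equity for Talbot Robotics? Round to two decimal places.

7.80%

β = ρ × σ_i / σ_m = 0.448 × 43.49% / 17.58% = 1.1083
MRP = 7.31% − 2.77% = 4.54%
E(R) = 2.77% + 1.1083 × 4.54% = 7.80%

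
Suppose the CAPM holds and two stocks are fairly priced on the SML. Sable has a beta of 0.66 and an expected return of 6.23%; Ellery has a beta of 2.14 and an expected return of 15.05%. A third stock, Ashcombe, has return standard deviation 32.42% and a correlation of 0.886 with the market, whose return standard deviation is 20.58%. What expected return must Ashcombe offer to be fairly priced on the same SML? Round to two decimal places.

MRP = (15.05% − 6.23%) / (2.14 − 0.66) = 5.9595%
R_f = 6.23% − 0.66 × 5.9595% = 2.2967%
β_Ashcombe = ρ·σ_i/σ_m = 0.886 × 32.42 / 20.58 = 1.3957
E(R_Ashcombe) = R_f + β × MRP = 2.2967% + 1.3957 × 5.9595% = 10.61%

10.61%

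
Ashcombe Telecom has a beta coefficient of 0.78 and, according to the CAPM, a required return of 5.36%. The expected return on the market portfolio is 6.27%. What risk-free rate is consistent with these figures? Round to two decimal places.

E(R) = R_f + β(E(R_m) − R_f) = R_f(1 − β) + β·E(R_m)
5.36% = R_f × (1 − 0.78) + 0.78 × 6.27%
5.36% = R_f × 0.22 + 4.8906%
R_f = (5.36% − 4.8906%) / 0.22 = 2.13%

2.13%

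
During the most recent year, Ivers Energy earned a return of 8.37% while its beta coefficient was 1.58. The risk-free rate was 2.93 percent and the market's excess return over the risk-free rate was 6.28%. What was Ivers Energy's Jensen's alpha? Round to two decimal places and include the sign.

-4.48%

CAPM benchmark = R_f + β(R_m − R_f) = 2.93% + 1.58 × 6.28% = 12.8524%
α = actual − benchmark = 8.37% − 12.8524% = -4.48%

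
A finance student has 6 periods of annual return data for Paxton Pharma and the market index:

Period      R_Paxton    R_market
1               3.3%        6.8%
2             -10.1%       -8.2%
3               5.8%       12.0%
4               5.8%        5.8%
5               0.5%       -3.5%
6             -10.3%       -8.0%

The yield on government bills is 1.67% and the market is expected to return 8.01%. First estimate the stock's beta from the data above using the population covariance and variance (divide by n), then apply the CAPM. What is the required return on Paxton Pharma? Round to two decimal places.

Mean R_i = (3.3 − 10.1 + 5.8 + 5.8 + 0.5 − 10.3) / 6 = -0.8333%
Mean R_m = (6.8 − 8.2 + 12.0 + 5.8 − 3.5 − 8.0) / 6 = 0.8167%
Σ(R_i − R̄_i)(R_m − R̄_m) = 293.2333  ⇒  Cov = 293.2333 / 6 = 48.8722
Σ(R_m − R̄_m)² = 363.3683  ⇒  Var(R_m) = 363.3683 / 6 = 60.5614
β = Cov / Var(R_m) = 48.8722 / 60.5614 = 0.8070
MRP = 8.01% − 1.67% = 6.34%
E(R) = R_f + β × MRP = 1.67% + 0.8070 × 6.34% = 6.79%

6.79%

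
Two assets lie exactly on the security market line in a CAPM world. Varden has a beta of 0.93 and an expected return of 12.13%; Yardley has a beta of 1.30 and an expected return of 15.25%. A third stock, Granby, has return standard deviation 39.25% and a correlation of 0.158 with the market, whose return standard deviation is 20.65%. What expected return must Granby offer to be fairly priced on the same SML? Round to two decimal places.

6.82%

MRP = (15.25% − 12.13%) / (1.30 − 0.93) = 8.4324%
R_f = 12.13% − 0.93 × 8.4324% = 4.2879%
β_Granby = ρ·σ_i/σ_m = 0.158 × 39.25 / 20.65 = 0.3003
E(R_Granby) = R_f + β × MRP = 4.2879% + 0.3003 × 8.4324% = 6.82%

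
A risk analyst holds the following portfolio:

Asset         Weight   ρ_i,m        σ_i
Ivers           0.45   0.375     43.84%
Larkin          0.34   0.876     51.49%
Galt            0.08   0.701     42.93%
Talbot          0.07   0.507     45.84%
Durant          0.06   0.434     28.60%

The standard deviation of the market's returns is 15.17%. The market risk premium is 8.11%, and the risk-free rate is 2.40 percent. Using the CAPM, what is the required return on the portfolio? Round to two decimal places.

β_Ivers = 0.375 × 43.84% / 15.17% = 1.0837
β_Larkin = 0.876 × 51.49% / 15.17% = 2.9733
β_Galt = 0.701 × 42.93% / 15.17% = 1.9838
β_Talbot = 0.507 × 45.84% / 15.17% = 1.5320
β_Durant = 0.434 × 28.60% / 15.17% = 0.8182
β_P = Σ w_i β_i = 0.45×1.0837 + 0.34×2.9733 + 0.08×1.9838 + 0.07×1.5320 + 0.06×0.8182 = 1.8136
E(R_P) = R_f + β_P × MRP = 2.40% + 1.8136 × 8.11% = 17.11%

17.11%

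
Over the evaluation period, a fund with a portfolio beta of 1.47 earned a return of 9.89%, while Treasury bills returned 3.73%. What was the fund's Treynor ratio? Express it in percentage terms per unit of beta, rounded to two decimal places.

Treynor = (R_P − R_f) / β_P = (9.89% − 3.73%) / 1.4700 = 6.16% / 1.4700 = 4.19%

4.19%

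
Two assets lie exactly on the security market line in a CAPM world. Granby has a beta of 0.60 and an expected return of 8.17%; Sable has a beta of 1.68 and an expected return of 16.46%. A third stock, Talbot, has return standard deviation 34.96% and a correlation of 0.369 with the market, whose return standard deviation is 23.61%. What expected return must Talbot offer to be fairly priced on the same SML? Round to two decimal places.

7.76%

MRP = (16.46% − 8.17%) / (1.68 − 0.60) = 7.6759%
R_f = 8.17% − 0.60 × 7.6759% = 3.5645%
β_Talbot = ρ·σ_i/σ_m = 0.369 × 34.96 / 23.61 = 0.5464
E(R_Talbot) = R_f + β × MRP = 3.5645% + 0.5464 × 7.6759% = 7.76%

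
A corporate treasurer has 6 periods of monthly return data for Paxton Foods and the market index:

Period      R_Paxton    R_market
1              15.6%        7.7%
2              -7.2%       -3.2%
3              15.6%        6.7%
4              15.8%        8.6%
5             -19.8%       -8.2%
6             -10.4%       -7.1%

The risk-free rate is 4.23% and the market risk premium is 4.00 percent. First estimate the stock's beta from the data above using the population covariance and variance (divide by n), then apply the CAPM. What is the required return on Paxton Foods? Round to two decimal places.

Mean R_i = (15.6 − 7.2 + 15.6 + 15.8 − 19.8 − 10.4) / 6 = 1.6000%
Mean R_m = (7.7 − 3.2 + 6.7 + 8.6 − 8.2 − 7.1) / 6 = 0.7500%
Σ(R_i − R̄_i)(R_m − R̄_m) = 612.5600  ⇒  Cov = 612.5600 / 6 = 102.0933
Σ(R_m − R̄_m)² = 302.6550  ⇒  Var(R_m) = 302.6550 / 6 = 50.4425
β = Cov / Var(R_m) = 102.0933 / 50.4425 = 2.0240
E(R) = R_f + β × MRP = 4.23% + 2.0240 × 4.00% = 12.33%

12.33%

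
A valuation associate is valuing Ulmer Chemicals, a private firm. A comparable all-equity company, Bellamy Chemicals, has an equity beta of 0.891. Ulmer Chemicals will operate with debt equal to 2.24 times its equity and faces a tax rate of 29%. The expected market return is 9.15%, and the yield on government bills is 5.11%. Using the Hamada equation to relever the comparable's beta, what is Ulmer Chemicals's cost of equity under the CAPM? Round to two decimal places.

β_L = β_U × [1 + (1 − t)(D/E)] = 0.891 × [1 + (1 − 0.29) × 2.24]
    = 0.891 × [1 + 0.71 × 2.24] = 0.891 × 2.5904 = 2.3080
MRP = 9.15% − 5.11% = 4.04%
E(R) = R_f + β_L × MRP = 5.11% + 2.3080 × 4.04% = 14.43%

14.43%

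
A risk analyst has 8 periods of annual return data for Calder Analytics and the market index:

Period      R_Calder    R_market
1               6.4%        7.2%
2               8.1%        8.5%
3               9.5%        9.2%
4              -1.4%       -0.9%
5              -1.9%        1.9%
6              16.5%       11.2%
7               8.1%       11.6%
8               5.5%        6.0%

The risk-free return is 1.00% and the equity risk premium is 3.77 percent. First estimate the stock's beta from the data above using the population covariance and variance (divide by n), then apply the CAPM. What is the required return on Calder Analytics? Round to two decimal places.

Mean R_i = (6.4 + 8.1 + 9.5 − 1.4 − 1.9 + 16.5 + 8.1 + 5.5) / 8 = 6.3500%
Mean R_m = (7.2 + 8.5 + 9.2 − 0.9 + 1.9 + 11.2 + 11.6 + 6.0) / 8 = 6.8375%
Σ(R_i − R̄_i)(R_m − R̄_m) = 164.3950  ⇒  Cov = 164.3950 / 8 = 20.5494
Σ(R_m − R̄_m)² = 135.1388  ⇒  Var(R_m) = 135.1388 / 8 = 16.8924
β = Cov / Var(R_m) = 20.5494 / 16.8924 = 1.2165
E(R) = R_f + β × MRP = 1.00% + 1.2165 × 3.77% = 5.59%

5.59%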